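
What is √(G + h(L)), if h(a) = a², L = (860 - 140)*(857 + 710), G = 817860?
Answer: 2*√318231578865 ≈ 1.1282e+6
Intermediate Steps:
L = 1128240 (L = 720*1567 = 1128240)
√(G + h(L)) = √(817860 + 1128240²) = √(817860 + 1272925497600) = √1272926315460 = 2*√318231578865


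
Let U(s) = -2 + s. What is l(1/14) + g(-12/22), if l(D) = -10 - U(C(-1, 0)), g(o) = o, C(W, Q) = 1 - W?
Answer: -116/11 ≈ -10.545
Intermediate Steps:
l(D) = -10 (l(D) = -10 - (-2 + (1 - 1*(-1))) = -10 - (-2 + (1 + 1)) = -10 - (-2 + 2) = -10 - 1*0 = -10 + 0 = -10)
l(1/14) + g(-12/22) = -10 - 12/22 = -10 - 12*1/22 = -10 - 6/11 = -116/11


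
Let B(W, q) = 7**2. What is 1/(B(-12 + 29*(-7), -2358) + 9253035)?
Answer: 1/9253084 ≈ 1.0807e-7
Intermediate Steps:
B(W, q) = 49
1/(B(-12 + 29*(-7), -2358) + 9253035) = 1/(49 + 9253035) = 1/9253084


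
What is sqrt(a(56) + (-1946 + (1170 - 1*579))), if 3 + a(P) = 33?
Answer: 5*I*sqrt(53) ≈ 36.401*I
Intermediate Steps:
a(P) = 30 (a(P) = -3 + 33 = 30)
sqrt(a(56) + (-1946 + (1170 - 1*579))) = sqrt(30 + (-1946 + (1170 - 1*579))) = sqrt(30 + (-1946 + (1170 - 579))) = sqrt(30 + (-1946 + 591)) = sqrt(30 - 1355) = sqrt(-1325) = 5*I*sqrt(53)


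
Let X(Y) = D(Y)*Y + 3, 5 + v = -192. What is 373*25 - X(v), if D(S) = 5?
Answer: 10307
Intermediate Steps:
v = -197 (v = -5 - 192 = -197)
X(Y) = 3 + 5*Y (X(Y) = 5*Y + 3 = 3 + 5*Y)
373*25 - X(v) = 373*25 - (3 + 5*(-197)) = 9325 - (3 - 985) = 9325 - 1*(-982) = 9325 + 982 = 10307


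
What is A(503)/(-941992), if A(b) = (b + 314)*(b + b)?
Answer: -410951/470996 ≈ -0.87251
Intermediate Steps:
A(b) = 2*b*(314 + b) (A(b) = (314 + b)*(2*b) = 2*b*(314 + b))
A(503)/(-941992) = (2*503*(314 + 503))/(-941992) = (2*503*817)*(-1/941992) = 821902*(-1/941992) = -410951/470996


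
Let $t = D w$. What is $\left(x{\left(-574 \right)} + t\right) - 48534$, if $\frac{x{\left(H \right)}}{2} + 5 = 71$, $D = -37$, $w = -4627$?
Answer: $122797$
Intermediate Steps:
$x{\left(H \right)} = 132$ ($x{\left(H \right)} = -10 + 2 \cdot 71 = -10 + 142 = 132$)
$t = 171199$ ($t = \left(-37\right) \left(-4627\right) = 171199$)
$\left(x{\left(-574 \right)} + t\right) - 48534 = \left(132 + 171199\right) - 48534 = 171331 - 48534 = 122797$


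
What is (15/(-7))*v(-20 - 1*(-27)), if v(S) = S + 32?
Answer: -585/7 ≈ -83.571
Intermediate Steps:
v(S) = 32 + S
(15/(-7))*v(-20 - 1*(-27)) = (15/(-7))*(32 + (-20 - 1*(-27))) = (15*(-⅐))*(32 + (-20 + 27)) = -15*(32 + 7)/7 = -15/7*39 = -585/7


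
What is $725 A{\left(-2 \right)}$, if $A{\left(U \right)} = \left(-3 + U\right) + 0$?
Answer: $-3625$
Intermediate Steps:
$A{\left(U \right)} = -3 + U$
$725 A{\left(-2 \right)} = 725 \left(-3 - 2\right) = 725 \left(-5\right) = -3625$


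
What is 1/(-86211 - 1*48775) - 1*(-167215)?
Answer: 22571683989/134986 ≈ 1.6722e+5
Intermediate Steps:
1/(-86211 - 1*48775) - 1*(-167215) = 1/(-86211 - 48775) + 167215 = 1/(-134986) + 167215 = -1/134986 + 167215 = 22571683989/134986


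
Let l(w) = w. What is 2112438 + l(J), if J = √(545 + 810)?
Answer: 2112438 + √1355 ≈ 2.1125e+6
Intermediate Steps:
J = √1355 ≈ 36.810
2112438 + l(J) = 2112438 + √1355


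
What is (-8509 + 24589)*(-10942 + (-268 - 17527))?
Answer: -462090960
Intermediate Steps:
(-8509 + 24589)*(-10942 + (-268 - 17527)) = 16080*(-10942 - 17795) = 16080*(-28737) = -462090960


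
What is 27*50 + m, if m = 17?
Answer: 1367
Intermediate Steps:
27*50 + m = 27*50 + 17 = 1350 + 17 = 1367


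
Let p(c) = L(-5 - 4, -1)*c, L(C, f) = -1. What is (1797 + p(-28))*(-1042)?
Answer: -1901650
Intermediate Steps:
p(c) = -c
(1797 + p(-28))*(-1042) = (1797 - 1*(-28))*(-1042) = (1797 + 28)*(-1042) = 1825*(-1042) = -1901650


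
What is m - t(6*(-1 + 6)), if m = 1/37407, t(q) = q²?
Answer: -33666299/37407 ≈ -900.00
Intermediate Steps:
m = 1/37407 ≈ 2.6733e-5
m - t(6*(-1 + 6)) = 1/37407 - (6*(-1 + 6))² = 1/37407 - (6*5)² = 1/37407 - 1*30² = 1/37407 - 1*900 = 1/37407 - 900 = -33666299/37407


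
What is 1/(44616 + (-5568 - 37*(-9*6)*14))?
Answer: 1/67020 ≈ 1.4921e-5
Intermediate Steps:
1/(44616 + (-5568 - 37*(-9*6)*14)) = 1/(44616 + (-5568 - 37*(-54)*14)) = 1/(44616 + (-5568 - (-1998)*14)) = 1/(44616 + (-5568 - 1*(-27972))) = 1/(44616 + (-5568 + 27972)) = 1/(44616 + 22404) = 1/67020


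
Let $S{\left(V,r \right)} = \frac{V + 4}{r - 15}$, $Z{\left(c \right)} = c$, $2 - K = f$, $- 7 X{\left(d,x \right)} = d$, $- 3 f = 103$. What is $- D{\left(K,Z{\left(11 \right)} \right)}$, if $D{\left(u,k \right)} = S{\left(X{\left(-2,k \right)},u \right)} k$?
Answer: $- \frac{495}{224} \approx -2.2098$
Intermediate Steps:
$f = - \frac{103}{3}$ ($f = \left(- \frac{1}{3}\right) 103 = - \frac{103}{3} \approx -34.333$)
$X{\left(d,x \right)} = - \frac{d}{7}$
$K = \frac{109}{3}$ ($K = 2 - - \frac{103}{3} = 2 + \frac{103}{3} = \frac{109}{3} \approx 36.333$)
$S{\left(V,r \right)} = \frac{4 + V}{-15 + r}$
$D{\left(u,k \right)} = \frac{30 k}{7 \left(-15 + u\right)}$ ($D{\left(u,k \right)} = \frac{4 - - \frac{2}{7}}{-15 + u} k = \frac{4 + \frac{2}{7}}{-15 + u} k = \frac{1}{-15 + u} \frac{30}{7} k = \frac{30}{7 \left(-15 + u\right)} k = \frac{30 k}{7 \left(-15 + u\right)}$)
$- D{\left(K,Z{\left(11 \right)} \right)} = - \frac{30 \cdot 11}{7 \left(-15 + \frac{109}{3}\right)} = - \frac{30 \cdot 11}{7 \cdot \frac{64}{3}} = - \frac{30 \cdot 11 \cdot 3}{7 \cdot 64} = \left(-1\right) \frac{495}{224} = - \frac{495}{224}$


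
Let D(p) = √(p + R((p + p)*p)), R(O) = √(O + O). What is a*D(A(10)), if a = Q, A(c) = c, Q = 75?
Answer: 75*√30 ≈ 410.79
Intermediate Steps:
R(O) = √2*√O (R(O) = √(2*O) = √2*√O)
a = 75
D(p) = √(p + 2*√(p²)) (D(p) = √(p + √2*√((p + p)*p)) = √(p + √2*√((2*p)*p)) = √(p + √2*√(2*p²)) = √(p + √2*(√2*√(p²))) = √(p + 2*√(p²)))
a*D(A(10)) = 75*√(10 + 2*√(10²)) = 75*√(10 + 2*√100) = 75*√(10 + 2*10) = 75*√(10 + 20) = 75*√30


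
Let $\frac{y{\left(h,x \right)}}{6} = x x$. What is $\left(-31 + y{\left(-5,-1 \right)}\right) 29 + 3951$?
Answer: $3226$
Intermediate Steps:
$y{\left(h,x \right)} = 6 x^{2}$ ($y{\left(h,x \right)} = 6 x x = 6 x^{2}$)
$\left(-31 + y{\left(-5,-1 \right)}\right) 29 + 3951 = \left(-31 + 6 \left(-1\right)^{2}\right) 29 + 3951 = \left(-31 + 6 \cdot 1\right) 29 + 3951 = \left(-31 + 6\right) 29 + 3951 = \left(-25\right) 29 + 3951 = -725 + 3951 = 3226$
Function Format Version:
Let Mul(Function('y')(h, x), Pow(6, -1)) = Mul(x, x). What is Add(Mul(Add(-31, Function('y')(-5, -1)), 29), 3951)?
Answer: 3226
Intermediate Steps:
Function('y')(h, x) = Mul(6, Pow(x, 2)) (Function('y')(h, x) = Mul(6, Mul(x, x)) = Mul(6, Pow(x, 2)))
Add(Mul(Add(-31, Function('y')(-5, -1)), 29), 3951) = Add(Mul(Add(-31, Mul(6, Pow(-1, 2))), 29), 3951) = Add(Mul(Add(-31, Mul(6, 1)), 29), 3951) = Add(Mul(Add(-31, 6), 29), 3951) = Add(Mul(-25, 29), 3951) = Add(-725, 3951) = 3226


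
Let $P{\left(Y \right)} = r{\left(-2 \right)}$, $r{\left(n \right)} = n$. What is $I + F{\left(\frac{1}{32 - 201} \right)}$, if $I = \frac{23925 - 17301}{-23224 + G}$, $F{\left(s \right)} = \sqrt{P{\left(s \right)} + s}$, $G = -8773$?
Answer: $- \frac{6624}{31997} + \frac{i \sqrt{339}}{13} \approx -0.20702 + 1.4163 i$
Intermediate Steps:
$P{\left(Y \right)} = -2$
$F{\left(s \right)} = \sqrt{-2 + s}$
$I = - \frac{6624}{31997}$ ($I = \frac{23925 - 17301}{-23224 - 8773} = \frac{6624}{-31997} = 6624 \left(- \frac{1}{31997}\right) = - \frac{6624}{31997} \approx -0.20702$)
$I + F{\left(\frac{1}{32 - 201} \right)} = - \frac{6624}{31997} + \sqrt{-2 + \frac{1}{32 - 201}} = - \frac{6624}{31997} + \sqrt{-2 + \frac{1}{-169}} = - \frac{6624}{31997} + \sqrt{-2 - \frac{1}{169}} = - \frac{6624}{31997} + \sqrt{- \frac{339}{169}} = - \frac{6624}{31997} + \frac{i \sqrt{339}}{13}$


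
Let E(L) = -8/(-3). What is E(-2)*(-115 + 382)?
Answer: 712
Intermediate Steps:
E(L) = 8/3 (E(L) = -8*(-⅓) = 8/3)
E(-2)*(-115 + 382) = 8*(-115 + 382)/3 = (8/3)*267 = 712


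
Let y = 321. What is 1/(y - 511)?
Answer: -1/190 ≈ -0.0052632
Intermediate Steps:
1/(y - 511) = 1/(321 - 511) = 1/(-190) = -1/190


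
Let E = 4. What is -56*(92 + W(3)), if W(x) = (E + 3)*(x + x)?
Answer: -7504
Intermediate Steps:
W(x) = 14*x (W(x) = (4 + 3)*(x + x) = 7*(2*x) = 14*x)
-56*(92 + W(3)) = -56*(92 + 14*3) = -56*(92 + 42) = -56*134 = -7504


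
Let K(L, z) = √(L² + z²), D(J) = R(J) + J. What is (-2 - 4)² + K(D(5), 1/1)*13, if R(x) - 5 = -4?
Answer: 36 + 13*√37 ≈ 115.08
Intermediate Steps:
R(x) = 1 (R(x) = 5 - 4 = 1)
D(J) = 1 + J
(-2 - 4)² + K(D(5), 1/1)*13 = (-2 - 4)² + √((1 + 5)² + (1/1)²)*13 = (-6)² + √(6² + (1*1)²)*13 = 36 + √(36 + 1²)*13 = 36 + √(36 + 1)*13 = 36 + √37*13 = 36 + 13*√37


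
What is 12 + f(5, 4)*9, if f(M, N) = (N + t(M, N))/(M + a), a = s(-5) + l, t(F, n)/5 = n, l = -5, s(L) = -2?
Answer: -96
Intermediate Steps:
t(F, n) = 5*n
a = -7 (a = -2 - 5 = -7)
f(M, N) = 6*N/(-7 + M) (f(M, N) = (N + 5*N)/(M - 7) = (6*N)/(-7 + M) = 6*N/(-7 + M))
12 + f(5, 4)*9 = 12 + (6*4/(-7 + 5))*9 = 12 + (6*4/(-2))*9 = 12 + (6*4*(-½))*9 = 12 - 12*9 = 12 - 108 = -96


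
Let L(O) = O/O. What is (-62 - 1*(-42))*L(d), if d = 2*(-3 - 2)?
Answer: -20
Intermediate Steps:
d = -10 (d = 2*(-5) = -10)
L(O) = 1
(-62 - 1*(-42))*L(d) = (-62 - 1*(-42))*1 = (-62 + 42)*1 = -20*1 = -20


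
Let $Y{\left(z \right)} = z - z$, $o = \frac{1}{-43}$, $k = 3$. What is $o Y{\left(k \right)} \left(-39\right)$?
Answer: $0$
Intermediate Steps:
$o = - \frac{1}{43} \approx -0.023256$
$Y{\left(z \right)} = 0$
$o Y{\left(k \right)} \left(-39\right) = \left(- \frac{1}{43}\right) 0 \left(-39\right) = 0 \left(-39\right) = 0$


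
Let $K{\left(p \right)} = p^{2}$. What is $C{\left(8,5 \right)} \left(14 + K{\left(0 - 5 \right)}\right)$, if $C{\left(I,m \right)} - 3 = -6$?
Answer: $-117$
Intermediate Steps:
$C{\left(I,m \right)} = -3$ ($C{\left(I,m \right)} = 3 - 6 = -3$)
$C{\left(8,5 \right)} \left(14 + K{\left(0 - 5 \right)}\right) = - 3 \left(14 + \left(0 - 5\right)^{2}\right) = - 3 \left(14 + \left(-5\right)^{2}\right) = - 3 \left(14 + 25\right) = \left(-3\right) 39 = -117$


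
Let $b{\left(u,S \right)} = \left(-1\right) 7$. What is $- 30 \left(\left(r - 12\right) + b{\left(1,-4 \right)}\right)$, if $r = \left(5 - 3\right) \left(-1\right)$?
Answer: $630$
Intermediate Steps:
$b{\left(u,S \right)} = -7$
$r = -2$ ($r = 2 \left(-1\right) = -2$)
$- 30 \left(\left(r - 12\right) + b{\left(1,-4 \right)}\right) = - 30 \left(\left(-2 - 12\right) - 7\right) = - 30 \left(-14 - 7\right) = \left(-30\right) \left(-21\right) = 630$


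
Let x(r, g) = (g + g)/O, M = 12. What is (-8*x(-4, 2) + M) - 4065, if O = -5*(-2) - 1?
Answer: -36509/9 ≈ -4056.6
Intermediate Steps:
O = 9 (O = 10 - 1 = 9)
x(r, g) = 2*g/9 (x(r, g) = (g + g)/9 = (2*g)*(⅑) = 2*g/9)
(-8*x(-4, 2) + M) - 4065 = (-16*2/9 + 12) - 4065 = (-8*4/9 + 12) - 4065 = (-32/9 + 12) - 4065 = 76/9 - 4065 = -36509/9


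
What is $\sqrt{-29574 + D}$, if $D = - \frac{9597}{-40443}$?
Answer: $\frac{i \sqrt{5374657588495}}{13481} \approx 171.97 i$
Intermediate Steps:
$D = \frac{3199}{13481}$ ($D = \left(-9597\right) \left(- \frac{1}{40443}\right) = \frac{3199}{13481} \approx 0.2373$)
$\sqrt{-29574 + D} = \sqrt{-29574 + \frac{3199}{13481}} = \sqrt{- \frac{398683895}{13481}} = \frac{i \sqrt{5374657588495}}{13481}$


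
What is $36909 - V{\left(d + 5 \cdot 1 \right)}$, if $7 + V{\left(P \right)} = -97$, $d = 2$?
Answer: $37013$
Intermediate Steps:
$V{\left(P \right)} = -104$ ($V{\left(P \right)} = -7 - 97 = -104$)
$36909 - V{\left(d + 5 \cdot 1 \right)} = 36909 - -104 = 36909 + 104 = 37013$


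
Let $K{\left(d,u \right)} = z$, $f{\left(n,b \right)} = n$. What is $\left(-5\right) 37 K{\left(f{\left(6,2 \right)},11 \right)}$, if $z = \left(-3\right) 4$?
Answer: $2220$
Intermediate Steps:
$z = -12$
$K{\left(d,u \right)} = -12$
$\left(-5\right) 37 K{\left(f{\left(6,2 \right)},11 \right)} = \left(-5\right) 37 \left(-12\right) = \left(-185\right) \left(-12\right) = 2220$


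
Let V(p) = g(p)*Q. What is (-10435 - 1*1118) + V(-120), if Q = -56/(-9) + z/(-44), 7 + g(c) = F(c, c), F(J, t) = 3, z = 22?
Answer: -104183/9 ≈ -11576.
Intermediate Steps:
g(c) = -4 (g(c) = -7 + 3 = -4)
Q = 103/18 (Q = -56/(-9) + 22/(-44) = -56*(-1/9) + 22*(-1/44) = 56/9 - 1/2 = 103/18 ≈ 5.7222)
V(p) = -206/9 (V(p) = -4*103/18 = -206/9)
(-10435 - 1*1118) + V(-120) = (-10435 - 1*1118) - 206/9 = (-10435 - 1118) - 206/9 = -11553 - 206/9 = -104183/9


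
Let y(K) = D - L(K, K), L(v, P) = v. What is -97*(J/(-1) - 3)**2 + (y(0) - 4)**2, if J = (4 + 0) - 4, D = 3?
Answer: -872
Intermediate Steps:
J = 0 (J = 4 - 4 = 0)
y(K) = 3 - K
-97*(J/(-1) - 3)**2 + (y(0) - 4)**2 = -97*(0/(-1) - 3)**2 + ((3 - 1*0) - 4)**2 = -97*(0*(-1) - 3)**2 + ((3 + 0) - 4)**2 = -97*(0 - 3)**2 + (3 - 4)**2 = -97*(-3)**2 + (-1)**2 = -97*9 + 1 = -873 + 1 = -872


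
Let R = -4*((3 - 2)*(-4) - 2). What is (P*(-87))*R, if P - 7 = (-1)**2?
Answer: -16704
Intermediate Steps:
P = 8 (P = 7 + (-1)**2 = 7 + 1 = 8)
R = 24 (R = -4*(1*(-4) - 2) = -4*(-4 - 2) = -4*(-6) = -1*(-24) = 24)
(P*(-87))*R = (8*(-87))*24 = -696*24 = -16704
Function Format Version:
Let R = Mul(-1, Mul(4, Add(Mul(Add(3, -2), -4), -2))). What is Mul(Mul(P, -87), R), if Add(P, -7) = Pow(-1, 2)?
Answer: -16704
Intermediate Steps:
P = 8 (P = Add(7, Pow(-1, 2)) = Add(7, 1) = 8)
R = 24 (R = Mul(-1, Mul(4, Add(Mul(1, -4), -2))) = Mul(-1, Mul(4, Add(-4, -2))) = Mul(-1, Mul(4, -6)) = Mul(-1, -24) = 24)
Mul(Mul(P, -87), R) = Mul(Mul(8, -87), 24) = Mul(-696, 24) = -16704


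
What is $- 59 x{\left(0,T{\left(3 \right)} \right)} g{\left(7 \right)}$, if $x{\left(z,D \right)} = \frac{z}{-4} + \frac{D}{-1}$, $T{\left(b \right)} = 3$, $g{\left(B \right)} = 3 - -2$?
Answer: $885$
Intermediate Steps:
$g{\left(B \right)} = 5$ ($g{\left(B \right)} = 3 + 2 = 5$)
$x{\left(z,D \right)} = - D - \frac{z}{4}$ ($x{\left(z,D \right)} = z \left(- \frac{1}{4}\right) + D \left(-1\right) = - \frac{z}{4} - D = - D - \frac{z}{4}$)
$- 59 x{\left(0,T{\left(3 \right)} \right)} g{\left(7 \right)} = - 59 \left(\left(-1\right) 3 - 0\right) 5 = - 59 \left(-3 + 0\right) 5 = \left(-59\right) \left(-3\right) 5 = 177 \cdot 5 = 885$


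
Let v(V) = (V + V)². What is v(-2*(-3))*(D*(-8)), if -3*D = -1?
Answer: -384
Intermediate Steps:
D = ⅓ (D = -⅓*(-1) = ⅓ ≈ 0.33333)
v(V) = 4*V² (v(V) = (2*V)² = 4*V²)
v(-2*(-3))*(D*(-8)) = (4*(-2*(-3))²)*((⅓)*(-8)) = (4*6²)*(-8/3) = (4*36)*(-8/3) = 144*(-8/3) = -384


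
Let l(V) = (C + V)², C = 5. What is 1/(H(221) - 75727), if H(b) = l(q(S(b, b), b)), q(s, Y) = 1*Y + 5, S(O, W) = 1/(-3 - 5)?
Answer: -1/22366 ≈ -4.4711e-5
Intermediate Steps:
S(O, W) = -⅛ (S(O, W) = 1/(-8) = -⅛)
q(s, Y) = 5 + Y (q(s, Y) = Y + 5 = 5 + Y)
l(V) = (5 + V)²
H(b) = (10 + b)² (H(b) = (5 + (5 + b))² = (10 + b)²)
1/(H(221) - 75727) = 1/((10 + 221)² - 75727) = 1/(231² - 75727) = 1/(53361 - 75727) = 1/(-22366) = -1/22366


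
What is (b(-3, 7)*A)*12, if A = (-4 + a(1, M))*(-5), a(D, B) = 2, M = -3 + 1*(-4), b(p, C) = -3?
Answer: -360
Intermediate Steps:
M = -7 (M = -3 - 4 = -7)
A = 10 (A = (-4 + 2)*(-5) = -2*(-5) = 10)
(b(-3, 7)*A)*12 = -3*10*12 = -30*12 = -360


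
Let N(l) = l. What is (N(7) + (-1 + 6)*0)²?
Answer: 49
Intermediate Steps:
(N(7) + (-1 + 6)*0)² = (7 + (-1 + 6)*0)² = (7 + 5*0)² = (7 + 0)² = 7² = 49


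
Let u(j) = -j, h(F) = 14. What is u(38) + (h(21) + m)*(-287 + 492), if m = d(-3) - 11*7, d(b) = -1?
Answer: -13158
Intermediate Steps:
m = -78 (m = -1 - 11*7 = -1 - 77 = -78)
u(38) + (h(21) + m)*(-287 + 492) = -1*38 + (14 - 78)*(-287 + 492) = -38 - 64*205 = -38 - 13120 = -13158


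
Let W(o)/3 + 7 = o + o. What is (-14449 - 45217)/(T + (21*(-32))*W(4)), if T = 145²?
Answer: -59666/19009 ≈ -3.1388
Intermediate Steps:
W(o) = -21 + 6*o (W(o) = -21 + 3*(o + o) = -21 + 3*(2*o) = -21 + 6*o)
T = 21025
(-14449 - 45217)/(T + (21*(-32))*W(4)) = (-14449 - 45217)/(21025 + (21*(-32))*(-21 + 6*4)) = -59666/(21025 - 672*(-21 + 24)) = -59666/(21025 - 672*3) = -59666/(21025 - 2016) = -59666/19009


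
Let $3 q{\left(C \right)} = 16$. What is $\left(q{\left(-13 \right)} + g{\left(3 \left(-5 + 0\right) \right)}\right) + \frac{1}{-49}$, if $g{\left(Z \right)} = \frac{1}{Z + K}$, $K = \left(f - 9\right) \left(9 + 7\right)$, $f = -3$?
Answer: $\frac{53840}{10143} \approx 5.3081$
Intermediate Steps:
$q{\left(C \right)} = \frac{16}{3}$ ($q{\left(C \right)} = \frac{1}{3} \cdot 16 = \frac{16}{3}$)
$K = -192$ ($K = \left(-3 - 9\right) \left(9 + 7\right) = \left(-12\right) 16 = -192$)
$g{\left(Z \right)} = \frac{1}{-192 + Z}$ ($g{\left(Z \right)} = \frac{1}{Z - 192} = \frac{1}{-192 + Z}$)
$\left(q{\left(-13 \right)} + g{\left(3 \left(-5 + 0\right) \right)}\right) + \frac{1}{-49} = \left(\frac{16}{3} + \frac{1}{-192 + 3 \left(-5 + 0\right)}\right) + \frac{1}{-49} = \left(\frac{16}{3} + \frac{1}{-192 + 3 \left(-5\right)}\right) - \frac{1}{49} = \left(\frac{16}{3} + \frac{1}{-192 - 15}\right) - \frac{1}{49} = \left(\frac{16}{3} + \frac{1}{-207}\right) - \frac{1}{49} = \left(\frac{16}{3} - \frac{1}{207}\right) - \frac{1}{49} = \frac{1103}{207} - \frac{1}{49} = \frac{53840}{10143}$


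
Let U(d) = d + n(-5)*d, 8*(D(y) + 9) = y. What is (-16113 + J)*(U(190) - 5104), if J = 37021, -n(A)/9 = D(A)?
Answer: 241377633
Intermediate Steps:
D(y) = -9 + y/8
n(A) = 81 - 9*A/8 (n(A) = -9*(-9 + A/8) = 81 - 9*A/8)
U(d) = 701*d/8 (U(d) = d + (81 - 9/8*(-5))*d = d + (81 + 45/8)*d = d + 693*d/8 = 701*d/8)
(-16113 + J)*(U(190) - 5104) = (-16113 + 37021)*((701/8)*190 - 5104) = 20908*(66595/4 - 5104) = 20908*(46179/4) = 241377633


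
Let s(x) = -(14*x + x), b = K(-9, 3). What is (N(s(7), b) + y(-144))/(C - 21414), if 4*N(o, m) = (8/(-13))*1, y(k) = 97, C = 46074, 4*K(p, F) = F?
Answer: 1259/320580 ≈ 0.0039273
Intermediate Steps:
K(p, F) = F/4
b = 3/4 (b = (1/4)*3 = 3/4 ≈ 0.75000)
s(x) = -15*x
N(o, m) = -2/13 (N(o, m) = ((8/(-13))*1)/4 = ((8*(-1/13))*1)/4 = (-8/13*1)/4 = (1/4)*(-8/13) = -2/13)
(N(s(7), b) + y(-144))/(C - 21414) = (-2/13 + 97)/(46074 - 21414) = (1259/13)/24660 = (1259/13)*(1/24660) = 1259/320580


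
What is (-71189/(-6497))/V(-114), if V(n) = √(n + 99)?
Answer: -71189*I*√15/97455 ≈ -2.8291*I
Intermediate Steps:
V(n) = √(99 + n)
(-71189/(-6497))/V(-114) = (-71189/(-6497))/(√(99 - 114)) = (-71189*(-1/6497))/(√(-15)) = 71189/(6497*((I*√15))) = 71189*(-I*√15/15)/6497 = -71189*I*√15/97455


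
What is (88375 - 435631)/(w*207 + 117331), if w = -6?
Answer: -347256/116089 ≈ -2.9913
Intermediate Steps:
(88375 - 435631)/(w*207 + 117331) = (88375 - 435631)/(-6*207 + 117331) = -347256/(-1242 + 117331) = -347256/116089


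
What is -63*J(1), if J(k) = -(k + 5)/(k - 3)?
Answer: -189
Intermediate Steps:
J(k) = -(5 + k)/(-3 + k)
-63*J(1) = -63*(-5 - 1*1)/(-3 + 1) = -63*(-5 - 1)/(-2) = -(-63)*(-6)/2 = -63*3 = -189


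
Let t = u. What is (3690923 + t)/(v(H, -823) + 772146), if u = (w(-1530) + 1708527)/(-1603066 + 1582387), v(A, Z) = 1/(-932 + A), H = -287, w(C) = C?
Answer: 31012534189560/6488008491889 ≈ 4.7800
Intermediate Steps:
u = -568999/6893 (u = (-1530 + 1708527)/(-1603066 + 1582387) = 1706997/(-20679) = 1706997*(-1/20679) = -568999/6893 ≈ -82.547)
t = -568999/6893 ≈ -82.547
(3690923 + t)/(v(H, -823) + 772146) = (3690923 - 568999/6893)/(1/(-932 - 287) + 772146) = 25440963240/(6893*(1/(-1219) + 772146)) = 25440963240/(6893*(-1/1219 + 772146)) = 25440963240/(6893*(941245973/1219)) = (25440963240/6893)*(1219/941245973) = 31012534189560/6488008491889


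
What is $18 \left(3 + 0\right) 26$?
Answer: $1404$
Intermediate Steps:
$18 \left(3 + 0\right) 26 = 18 \cdot 3 \cdot 26 = 54 \cdot 26 = 1404$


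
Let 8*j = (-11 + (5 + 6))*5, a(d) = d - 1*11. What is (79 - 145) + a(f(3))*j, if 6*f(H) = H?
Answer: -66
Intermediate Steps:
f(H) = H/6
a(d) = -11 + d (a(d) = d - 11 = -11 + d)
j = 0 (j = ((-11 + (5 + 6))*5)/8 = ((-11 + 11)*5)/8 = (0*5)/8 = (⅛)*0 = 0)
(79 - 145) + a(f(3))*j = (79 - 145) + (-11 + (⅙)*3)*0 = -66 + (-11 + ½)*0 = -66 - 21/2*0 = -66 + 0 = -66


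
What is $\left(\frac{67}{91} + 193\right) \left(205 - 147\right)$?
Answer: $\frac{1022540}{91} \approx 11237.0$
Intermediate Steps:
$\left(\frac{67}{91} + 193\right) \left(205 - 147\right) = \left(67 \cdot \frac{1}{91} + 193\right) 58 = \left(\frac{67}{91} + 193\right) 58 = \frac{17630}{91} \cdot 58 = \frac{1022540}{91}$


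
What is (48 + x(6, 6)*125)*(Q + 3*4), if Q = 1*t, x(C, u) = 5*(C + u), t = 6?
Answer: 135864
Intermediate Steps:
x(C, u) = 5*C + 5*u
Q = 6 (Q = 1*6 = 6)
(48 + x(6, 6)*125)*(Q + 3*4) = (48 + (5*6 + 5*6)*125)*(6 + 3*4) = (48 + (30 + 30)*125)*(6 + 12) = (48 + 60*125)*18 = (48 + 7500)*18 = 7548*18 = 135864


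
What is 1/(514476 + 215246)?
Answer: 1/729722 ≈ 1.3704e-6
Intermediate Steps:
1/(514476 + 215246) = 1/729722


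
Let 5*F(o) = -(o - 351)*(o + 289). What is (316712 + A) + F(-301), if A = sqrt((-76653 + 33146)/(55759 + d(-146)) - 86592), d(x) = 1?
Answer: 1575736/5 + I*sqrt(16827020793095)/13940 ≈ 3.1515e+5 + 294.27*I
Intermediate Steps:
F(o) = -(-351 + o)*(289 + o)/5 (F(o) = (-(o - 351)*(o + 289))/5 = (-(-351 + o)*(289 + o))/5 = -(-351 + o)*(289 + o)/5)
A = I*sqrt(16827020793095)/13940 (A = sqrt((-76653 + 33146)/(55759 + 1) - 86592) = sqrt(-43507/55760 - 86592) = sqrt(-4828413427/55760) = I*sqrt(16827020793095)/13940 ≈ 294.27*I)
(316712 + A) + F(-301) = (316712 + I*sqrt(16827020793095)/13940) + (101439/5 - 1/5*(-301)**2 + (62/5)*(-301)) = (316712 + I*sqrt(16827020793095)/13940) + (101439/5 - 1/5*90601 - 18662/5) = (316712 + I*sqrt(16827020793095)/13940) + (101439/5 - 90601/5 - 18662/5) = (316712 + I*sqrt(16827020793095)/13940) - 7824/5 = 1575736/5 + I*sqrt(16827020793095)/13940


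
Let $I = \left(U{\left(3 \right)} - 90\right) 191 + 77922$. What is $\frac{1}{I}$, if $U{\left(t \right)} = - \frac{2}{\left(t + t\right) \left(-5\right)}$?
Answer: $\frac{15}{911171} \approx 1.6462 \cdot 10^{-5}$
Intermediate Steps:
$U{\left(t \right)} = \frac{1}{5 t}$ ($U{\left(t \right)} = - \frac{2}{2 t \left(-5\right)} = - \frac{2}{\left(-10\right) t} = - 2 \left(- \frac{1}{10 t}\right) = \frac{1}{5 t}$)
$I = \frac{911171}{15}$ ($I = \left(\frac{1}{5 \cdot 3} - 90\right) 191 + 77922 = \left(\frac{1}{5} \cdot \frac{1}{3} - 90\right) 191 + 77922 = \left(\frac{1}{15} - 90\right) 191 + 77922 = \left(- \frac{1349}{15}\right) 191 + 77922 = - \frac{257659}{15} + 77922 = \frac{911171}{15} \approx 60745.0$)
$\frac{1}{I} = \frac{1}{\frac{911171}{15}} = \frac{15}{911171}$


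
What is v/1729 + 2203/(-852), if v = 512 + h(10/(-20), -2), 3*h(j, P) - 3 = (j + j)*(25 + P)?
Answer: -3378443/1473108 ≈ -2.2934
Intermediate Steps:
h(j, P) = 1 + 2*j*(25 + P)/3 (h(j, P) = 1 + ((j + j)*(25 + P))/3 = 1 + ((2*j)*(25 + P))/3 = 1 + (2*j*(25 + P))/3 = 1 + 2*j*(25 + P)/3)
v = 1516/3 (v = 512 + (1 + 50*(10/(-20))/3 + (⅔)*(-2)*(10/(-20))) = 512 + (1 + 50*(10*(-1/20))/3 + (⅔)*(-2)*(10*(-1/20))) = 512 + (1 + (50/3)*(-½) + (⅔)*(-2)*(-½)) = 512 + (1 - 25/3 + ⅔) = 512 - 20/3 = 1516/3 ≈ 505.33)
v/1729 + 2203/(-852) = (1516/3)/1729 + 2203/(-852) = (1516/3)*(1/1729) + 2203*(-1/852) = 1516/5187 - 2203/852 = -3378443/1473108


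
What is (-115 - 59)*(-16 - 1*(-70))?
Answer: -9396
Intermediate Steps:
(-115 - 59)*(-16 - 1*(-70)) = -174*(-16 + 70) = -174*54 = -9396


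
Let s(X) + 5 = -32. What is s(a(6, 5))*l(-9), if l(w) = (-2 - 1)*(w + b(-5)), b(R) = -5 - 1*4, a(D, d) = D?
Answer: -1998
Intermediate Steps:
s(X) = -37 (s(X) = -5 - 32 = -37)
b(R) = -9 (b(R) = -5 - 4 = -9)
l(w) = 27 - 3*w (l(w) = (-2 - 1)*(w - 9) = -3*(-9 + w) = 27 - 3*w)
s(a(6, 5))*l(-9) = -37*(27 - 3*(-9)) = -37*(27 + 27) = -37*54 = -1998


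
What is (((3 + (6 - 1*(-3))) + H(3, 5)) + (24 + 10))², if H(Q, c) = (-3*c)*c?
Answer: 841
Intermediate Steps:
H(Q, c) = -3*c²
(((3 + (6 - 1*(-3))) + H(3, 5)) + (24 + 10))² = (((3 + (6 - 1*(-3))) - 3*5²) + (24 + 10))² = (((3 + (6 + 3)) - 3*25) + 34)² = (((3 + 9) - 75) + 34)² = ((12 - 75) + 34)² = (-63 + 34)² = (-29)² = 841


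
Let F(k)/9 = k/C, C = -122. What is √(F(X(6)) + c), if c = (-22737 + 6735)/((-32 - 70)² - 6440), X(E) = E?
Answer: 15*I*√291011114/120902 ≈ 2.1165*I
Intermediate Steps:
F(k) = -9*k/122 (F(k) = 9*(k/(-122)) = 9*(k*(-1/122)) = 9*(-k/122) = -9*k/122)
c = -8001/1982 (c = -16002/((-102)² - 6440) = -16002/(10404 - 6440) = -16002/3964 = -16002*1/3964 = -8001/1982 ≈ -4.0368)
√(F(X(6)) + c) = √(-9/122*6 - 8001/1982) = √(-27/61 - 8001/1982) = √(-541575/120902) = 15*I*√291011114/120902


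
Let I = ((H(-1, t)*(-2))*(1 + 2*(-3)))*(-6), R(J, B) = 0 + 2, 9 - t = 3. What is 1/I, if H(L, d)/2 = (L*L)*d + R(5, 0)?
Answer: -1/960 ≈ -0.0010417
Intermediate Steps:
t = 6 (t = 9 - 1*3 = 9 - 3 = 6)
R(J, B) = 2
H(L, d) = 4 + 2*d*L**2 (H(L, d) = 2*((L*L)*d + 2) = 2*(L**2*d + 2) = 2*(d*L**2 + 2) = 2*(2 + d*L**2) = 4 + 2*d*L**2)
I = -960 (I = (((4 + 2*6*(-1)**2)*(-2))*(1 + 2*(-3)))*(-6) = (((4 + 2*6*1)*(-2))*(1 - 6))*(-6) = (((4 + 12)*(-2))*(-5))*(-6) = ((16*(-2))*(-5))*(-6) = -32*(-5)*(-6) = 160*(-6) = -960)
1/I = 1/(-960) = -1/960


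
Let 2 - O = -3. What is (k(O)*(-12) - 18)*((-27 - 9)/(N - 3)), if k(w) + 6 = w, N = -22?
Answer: -216/25 ≈ -8.6400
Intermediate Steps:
O = 5 (O = 2 - 1*(-3) = 2 + 3 = 5)
k(w) = -6 + w
(k(O)*(-12) - 18)*((-27 - 9)/(N - 3)) = ((-6 + 5)*(-12) - 18)*((-27 - 9)/(-22 - 3)) = (-1*(-12) - 18)*(-36/(-25)) = (12 - 18)*(-36*(-1/25)) = -6*36/25 = -216/25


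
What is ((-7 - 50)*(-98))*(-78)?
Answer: -435708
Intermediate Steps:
((-7 - 50)*(-98))*(-78) = -57*(-98)*(-78) = 5586*(-78) = -435708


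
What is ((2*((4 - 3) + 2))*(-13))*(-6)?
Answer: 468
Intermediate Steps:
((2*((4 - 3) + 2))*(-13))*(-6) = ((2*(1 + 2))*(-13))*(-6) = ((2*3)*(-13))*(-6) = (6*(-13))*(-6) = -78*(-6) = 468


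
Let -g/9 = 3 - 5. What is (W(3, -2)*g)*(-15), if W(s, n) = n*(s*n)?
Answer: -3240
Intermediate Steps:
W(s, n) = s*n² (W(s, n) = n*(n*s) = s*n²)
g = 18 (g = -9*(3 - 5) = -9*(-2) = 18)
(W(3, -2)*g)*(-15) = ((3*(-2)²)*18)*(-15) = ((3*4)*18)*(-15) = (12*18)*(-15) = 216*(-15) = -3240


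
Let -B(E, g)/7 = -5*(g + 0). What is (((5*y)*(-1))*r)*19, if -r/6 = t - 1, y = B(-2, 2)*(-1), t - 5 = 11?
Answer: -598500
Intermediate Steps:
B(E, g) = 35*g (B(E, g) = -(-35)*(g + 0) = -(-35)*g = 35*g)
t = 16 (t = 5 + 11 = 16)
y = -70 (y = (35*2)*(-1) = 70*(-1) = -70)
r = -90 (r = -6*(16 - 1) = -6*15 = -90)
(((5*y)*(-1))*r)*19 = (((5*(-70))*(-1))*(-90))*19 = (-350*(-1)*(-90))*19 = (350*(-90))*19 = -31500*19 = -598500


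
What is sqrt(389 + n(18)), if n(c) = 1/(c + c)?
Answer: sqrt(14005)/6 ≈ 19.724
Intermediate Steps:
n(c) = 1/(2*c)
sqrt(389 + n(18)) = sqrt(389 + (1/2)/18) = sqrt(389 + (1/2)*(1/18)) = sqrt(389 + 1/36) = sqrt(14005/36) = sqrt(14005)/6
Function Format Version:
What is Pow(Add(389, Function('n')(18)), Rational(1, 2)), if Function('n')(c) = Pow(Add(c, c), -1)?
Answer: Mul(Rational(1, 6), Pow(14005, Rational(1, 2))) ≈ 19.724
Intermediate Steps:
Function('n')(c) = Mul(Rational(1, 2), Pow(c, -1)) (Function('n')(c) = Pow(Mul(2, c), -1) = Mul(Rational(1, 2), Pow(c, -1)))
Pow(Add(389, Function('n')(18)), Rational(1, 2)) = Pow(Add(389, Mul(Rational(1, 2), Pow(18, -1))), Rational(1, 2)) = Pow(Add(389, Mul(Rational(1, 2), Rational(1, 18))), Rational(1, 2)) = Pow(Add(389, Rational(1, 36)), Rational(1, 2)) = Pow(Rational(14005, 36), Rational(1, 2)) = Mul(Rational(1, 6), Pow(14005, Rational(1, 2)))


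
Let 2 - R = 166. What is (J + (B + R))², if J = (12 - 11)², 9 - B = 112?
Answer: 70756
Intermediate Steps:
R = -164 (R = 2 - 1*166 = 2 - 166 = -164)
B = -103 (B = 9 - 1*112 = 9 - 112 = -103)
J = 1 (J = 1² = 1)
(J + (B + R))² = (1 + (-103 - 164))² = (1 - 267)² = (-266)² = 70756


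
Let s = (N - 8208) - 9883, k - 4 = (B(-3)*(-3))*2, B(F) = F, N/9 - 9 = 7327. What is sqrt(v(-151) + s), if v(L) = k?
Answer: sqrt(47955) ≈ 218.99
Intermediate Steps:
N = 66024 (N = 81 + 9*7327 = 81 + 65943 = 66024)
k = 22 (k = 4 - 3*(-3)*2 = 4 + 9*2 = 4 + 18 = 22)
v(L) = 22
s = 47933 (s = (66024 - 8208) - 9883 = 57816 - 9883 = 47933)
sqrt(v(-151) + s) = sqrt(22 + 47933) = sqrt(47955)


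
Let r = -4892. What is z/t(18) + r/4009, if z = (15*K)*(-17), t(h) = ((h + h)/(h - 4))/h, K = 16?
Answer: -114501932/4009 ≈ -28561.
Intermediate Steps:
t(h) = 2/(-4 + h) (t(h) = ((2*h)/(-4 + h))/h = (2*h/(-4 + h))/h = 2/(-4 + h))
z = -4080 (z = (15*16)*(-17) = 240*(-17) = -4080)
z/t(18) + r/4009 = -4080/(2/(-4 + 18)) - 4892/4009 = -4080/(2/14) - 4892*1/4009 = -4080/(2*(1/14)) - 4892/4009 = -4080/⅐ - 4892/4009 = -4080*7 - 4892/4009 = -28560 - 4892/4009 = -114501932/4009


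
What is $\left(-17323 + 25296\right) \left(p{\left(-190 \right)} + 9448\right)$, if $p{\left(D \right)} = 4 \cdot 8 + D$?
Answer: $74069170$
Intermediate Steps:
$p{\left(D \right)} = 32 + D$
$\left(-17323 + 25296\right) \left(p{\left(-190 \right)} + 9448\right) = \left(-17323 + 25296\right) \left(\left(32 - 190\right) + 9448\right) = 7973 \left(-158 + 9448\right) = 7973 \cdot 9290 = 74069170$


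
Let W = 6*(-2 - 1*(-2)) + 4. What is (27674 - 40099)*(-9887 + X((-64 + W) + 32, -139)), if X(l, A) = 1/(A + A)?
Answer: 34151193475/278 ≈ 1.2285e+8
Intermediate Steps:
W = 4 (W = 6*(-2 + 2) + 4 = 6*0 + 4 = 0 + 4 = 4)
X(l, A) = 1/(2*A)
(27674 - 40099)*(-9887 + X((-64 + W) + 32, -139)) = (27674 - 40099)*(-9887 + (½)/(-139)) = -12425*(-9887 + (½)*(-1/139)) = -12425*(-9887 - 1/278) = -12425*(-2748587/278) = 34151193475/278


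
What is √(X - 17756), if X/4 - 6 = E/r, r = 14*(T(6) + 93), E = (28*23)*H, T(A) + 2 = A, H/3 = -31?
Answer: 2*I*√42125063/97 ≈ 133.82*I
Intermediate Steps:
H = -93 (H = 3*(-31) = -93)
T(A) = -2 + A
E = -59892 (E = (28*23)*(-93) = 644*(-93) = -59892)
r = 1358 (r = 14*((-2 + 6) + 93) = 14*(4 + 93) = 14*97 = 1358)
X = -14784/97 (X = 24 + 4*(-59892/1358) = 24 + 4*(-59892*1/1358) = 24 + 4*(-4278/97) = 24 - 17112/97 = -14784/97 ≈ -152.41)
√(X - 17756) = √(-14784/97 - 17756) = √(-1737116/97) = 2*I*√42125063/97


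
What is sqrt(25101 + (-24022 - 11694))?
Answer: I*sqrt(10615) ≈ 103.03*I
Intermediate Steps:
sqrt(25101 + (-24022 - 11694)) = sqrt(25101 - 35716) = sqrt(-10615) = I*sqrt(10615)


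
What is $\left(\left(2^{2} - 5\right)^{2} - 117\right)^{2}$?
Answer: $13456$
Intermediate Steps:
$\left(\left(2^{2} - 5\right)^{2} - 117\right)^{2} = \left(\left(4 - 5\right)^{2} - 117\right)^{2} = \left(\left(-1\right)^{2} - 117\right)^{2} = \left(1 - 117\right)^{2} = \left(-116\right)^{2} = 13456$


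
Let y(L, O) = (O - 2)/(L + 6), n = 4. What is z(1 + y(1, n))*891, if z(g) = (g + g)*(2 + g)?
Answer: 368874/49 ≈ 7528.0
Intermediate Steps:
y(L, O) = (-2 + O)/(6 + L)
z(g) = 2*g*(2 + g) (z(g) = (2*g)*(2 + g) = 2*g*(2 + g))
z(1 + y(1, n))*891 = (2*(1 + (-2 + 4)/(6 + 1))*(2 + (1 + (-2 + 4)/(6 + 1))))*891 = (2*(1 + 2/7)*(2 + (1 + 2/7)))*891 = (2*(9/7)*(2 + 9/7))*891 = (2*(9/7)*(23/7))*891 = (414/49)*891 = 368874/49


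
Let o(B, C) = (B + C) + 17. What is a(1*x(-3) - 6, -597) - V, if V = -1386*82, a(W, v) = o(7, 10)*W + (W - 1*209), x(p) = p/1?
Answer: 113128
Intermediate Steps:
x(p) = p (x(p) = p*1 = p)
o(B, C) = 17 + B + C
a(W, v) = -209 + 35*W (a(W, v) = (17 + 7 + 10)*W + (W - 1*209) = 34*W + (W - 209) = 34*W + (-209 + W) = -209 + 35*W)
V = -113652
a(1*x(-3) - 6, -597) - V = (-209 + 35*(1*(-3) - 6)) - 1*(-113652) = (-209 + 35*(-3 - 6)) + 113652 = (-209 + 35*(-9)) + 113652 = (-209 - 315) + 113652 = -524 + 113652 = 113128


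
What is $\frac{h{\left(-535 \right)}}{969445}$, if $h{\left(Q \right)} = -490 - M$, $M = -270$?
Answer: $- \frac{44}{193889} \approx -0.00022693$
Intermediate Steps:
$h{\left(Q \right)} = -220$ ($h{\left(Q \right)} = -490 - -270 = -490 + 270 = -220$)
$\frac{h{\left(-535 \right)}}{969445} = - \frac{220}{969445} = \left(-220\right) \frac{1}{969445} = - \frac{44}{193889}$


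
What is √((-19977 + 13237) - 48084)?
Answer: 2*I*√13706 ≈ 234.15*I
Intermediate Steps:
√((-19977 + 13237) - 48084) = √(-6740 - 48084) = √(-54824) = 2*I*√13706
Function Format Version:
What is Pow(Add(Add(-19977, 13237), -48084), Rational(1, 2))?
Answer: Mul(2, I, Pow(13706, Rational(1, 2))) ≈ Mul(234.15, I)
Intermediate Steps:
Pow(Add(Add(-19977, 13237), -48084), Rational(1, 2)) = Pow(Add(-6740, -48084), Rational(1, 2)) = Pow(-54824, Rational(1, 2)) = Mul(2, I, Pow(13706, Rational(1, 2)))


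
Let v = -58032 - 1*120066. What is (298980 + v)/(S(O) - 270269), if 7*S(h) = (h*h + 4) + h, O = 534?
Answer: -846174/1606189 ≈ -0.52682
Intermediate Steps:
S(h) = 4/7 + h/7 + h²/7 (S(h) = ((h*h + 4) + h)/7 = ((h² + 4) + h)/7 = ((4 + h²) + h)/7 = (4 + h + h²)/7 = 4/7 + h/7 + h²/7)
v = -178098 (v = -58032 - 120066 = -178098)
(298980 + v)/(S(O) - 270269) = (298980 - 178098)/((4/7 + (⅐)*534 + (⅐)*534²) - 270269) = 120882/((4/7 + 534/7 + (⅐)*285156) - 270269) = 120882/((4/7 + 534/7 + 285156/7) - 270269) = 120882/(285694/7 - 270269) = 120882/(-1606189/7) = 120882*(-7/1606189) = -846174/1606189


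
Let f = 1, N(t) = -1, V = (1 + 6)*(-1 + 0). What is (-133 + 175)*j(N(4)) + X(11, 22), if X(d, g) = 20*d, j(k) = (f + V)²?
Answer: 1732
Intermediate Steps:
V = -7 (V = 7*(-1) = -7)
j(k) = 36 (j(k) = (1 - 7)² = (-6)² = 36)
(-133 + 175)*j(N(4)) + X(11, 22) = (-133 + 175)*36 + 20*11 = 42*36 + 220 = 1512 + 220 = 1732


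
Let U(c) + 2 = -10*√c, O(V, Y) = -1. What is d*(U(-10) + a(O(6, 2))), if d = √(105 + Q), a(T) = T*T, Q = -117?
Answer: 20*√30 - 2*I*√3 ≈ 109.54 - 3.4641*I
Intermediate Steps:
U(c) = -2 - 10*√c
a(T) = T²
d = 2*I*√3 (d = √(105 - 117) = √(-12) = 2*I*√3 ≈ 3.4641*I)
d*(U(-10) + a(O(6, 2))) = (2*I*√3)*((-2 - 10*I*√10) + (-1)²) = (2*I*√3)*((-2 - 10*I*√10) + 1) = (2*I*√3)*(-1 - 10*I*√10) = 2*I*√3*(-1 - 10*I*√10)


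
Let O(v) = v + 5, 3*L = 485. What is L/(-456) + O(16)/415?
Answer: -172547/567720 ≈ -0.30393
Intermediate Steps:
L = 485/3 (L = (⅓)*485 = 485/3 ≈ 161.67)
O(v) = 5 + v
L/(-456) + O(16)/415 = (485/3)/(-456) + (5 + 16)/415 = (485/3)*(-1/456) + 21*(1/415) = -485/1368 + 21/415 = -172547/567720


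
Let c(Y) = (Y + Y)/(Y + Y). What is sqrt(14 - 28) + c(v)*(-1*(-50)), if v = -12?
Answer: 50 + I*sqrt(14) ≈ 50.0 + 3.7417*I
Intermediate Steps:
c(Y) = 1 (c(Y) = (2*Y)/((2*Y)) = (2*Y)*(1/(2*Y)) = 1)
sqrt(14 - 28) + c(v)*(-1*(-50)) = sqrt(14 - 28) + 1*(-1*(-50)) = sqrt(-14) + 1*50 = I*sqrt(14) + 50 = 50 + I*sqrt(14)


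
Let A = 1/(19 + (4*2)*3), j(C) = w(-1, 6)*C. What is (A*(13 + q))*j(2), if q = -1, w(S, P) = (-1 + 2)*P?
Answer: 144/43 ≈ 3.3488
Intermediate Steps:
w(S, P) = P (w(S, P) = 1*P = P)
j(C) = 6*C
A = 1/43 (A = 1/(19 + 8*3) = 1/(19 + 24) = 1/43 ≈ 0.023256)
(A*(13 + q))*j(2) = ((13 - 1)/43)*(6*2) = ((1/43)*12)*12 = (12/43)*12 = 144/43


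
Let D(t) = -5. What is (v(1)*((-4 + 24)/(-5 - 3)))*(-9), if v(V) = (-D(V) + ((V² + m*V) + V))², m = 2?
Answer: 3645/2 ≈ 1822.5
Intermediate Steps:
v(V) = (5 + V² + 3*V)² (v(V) = (-1*(-5) + ((V² + 2*V) + V))² = (5 + (V² + 3*V))² = (5 + V² + 3*V)²)
(v(1)*((-4 + 24)/(-5 - 3)))*(-9) = ((5 + 1² + 3*1)²*((-4 + 24)/(-5 - 3)))*(-9) = ((5 + 1 + 3)²*(20/(-8)))*(-9) = (9²*(20*(-⅛)))*(-9) = (81*(-5/2))*(-9) = -405/2*(-9) = 3645/2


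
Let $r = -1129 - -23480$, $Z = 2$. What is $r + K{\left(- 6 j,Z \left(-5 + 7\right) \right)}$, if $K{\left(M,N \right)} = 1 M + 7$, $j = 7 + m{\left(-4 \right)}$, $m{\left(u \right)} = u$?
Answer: $22340$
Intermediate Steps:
$r = 22351$ ($r = -1129 + 23480 = 22351$)
$j = 3$ ($j = 7 - 4 = 3$)
$K{\left(M,N \right)} = 7 + M$ ($K{\left(M,N \right)} = M + 7 = 7 + M$)
$r + K{\left(- 6 j,Z \left(-5 + 7\right) \right)} = 22351 + \left(7 - 18\right) = 22351 - 11 = 22340$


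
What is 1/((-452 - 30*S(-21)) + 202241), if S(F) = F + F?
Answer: 1/203049 ≈ 4.9249e-6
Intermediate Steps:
S(F) = 2*F
1/((-452 - 30*S(-21)) + 202241) = 1/((-452 - 60*(-21)) + 202241) = 1/((-452 - 30*(-42)) + 202241) = 1/((-452 + 1260) + 202241) = 1/(808 + 202241) = 1/203049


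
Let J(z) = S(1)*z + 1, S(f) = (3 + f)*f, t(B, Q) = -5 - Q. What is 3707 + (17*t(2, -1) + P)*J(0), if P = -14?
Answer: 3625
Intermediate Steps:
S(f) = f*(3 + f)
J(z) = 1 + 4*z (J(z) = (1*(3 + 1))*z + 1 = (1*4)*z + 1 = 4*z + 1 = 1 + 4*z)
3707 + (17*t(2, -1) + P)*J(0) = 3707 + (17*(-5 - 1*(-1)) - 14)*(1 + 4*0) = 3707 + (17*(-5 + 1) - 14)*(1 + 0) = 3707 + (17*(-4) - 14)*1 = 3707 + (-68 - 14)*1 = 3707 - 82*1 = 3707 - 82 = 3625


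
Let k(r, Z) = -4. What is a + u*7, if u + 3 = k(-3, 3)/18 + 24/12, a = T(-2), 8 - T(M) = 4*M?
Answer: 67/9 ≈ 7.4444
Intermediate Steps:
T(M) = 8 - 4*M
a = 16 (a = 8 - 4*(-2) = 8 + 8 = 16)
u = -11/9 (u = -3 + (-4/18 + 24/12) = -3 + (-4*1/18 + 24*(1/12)) = -3 + (-2/9 + 2) = -3 + 16/9 = -11/9 ≈ -1.2222)
a + u*7 = 16 - 11/9*7 = 16 - 77/9 = 67/9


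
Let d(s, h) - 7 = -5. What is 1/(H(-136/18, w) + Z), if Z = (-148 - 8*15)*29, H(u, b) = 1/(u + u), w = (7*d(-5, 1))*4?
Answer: -136/1057001 ≈ -0.00012867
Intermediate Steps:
d(s, h) = 2 (d(s, h) = 7 - 5 = 2)
w = 56 (w = (7*2)*4 = 14*4 = 56)
H(u, b) = 1/(2*u)
Z = -7772 (Z = (-148 - 120)*29 = -268*29 = -7772)
1/(H(-136/18, w) + Z) = 1/(1/(2*((-136/18))) - 7772) = 1/(1/(2*((-136*1/18))) - 7772) = 1/(1/(2*(-68/9)) - 7772) = 1/((½)*(-9/68) - 7772) = 1/(-9/136 - 7772) = 1/(-1057001/136) = -136/1057001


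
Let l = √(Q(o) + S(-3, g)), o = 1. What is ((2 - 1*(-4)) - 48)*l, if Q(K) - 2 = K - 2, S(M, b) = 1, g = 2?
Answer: -42*√2 ≈ -59.397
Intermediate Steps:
Q(K) = K (Q(K) = 2 + (K - 2) = 2 + (-2 + K) = K)
l = √2 (l = √(1 + 1) = √2 ≈ 1.4142)
((2 - 1*(-4)) - 48)*l = ((2 - 1*(-4)) - 48)*√2 = ((2 + 4) - 48)*√2 = (6 - 48)*√2 = -42*√2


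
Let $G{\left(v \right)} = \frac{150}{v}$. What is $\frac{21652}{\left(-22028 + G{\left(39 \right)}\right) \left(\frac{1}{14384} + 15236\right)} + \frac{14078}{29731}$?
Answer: $\frac{441616208865758198}{932766083016597375} \approx 0.47345$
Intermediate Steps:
$\frac{21652}{\left(-22028 + G{\left(39 \right)}\right) \left(\frac{1}{14384} + 15236\right)} + \frac{14078}{29731} = \frac{21652}{\left(-22028 + \frac{150}{39}\right) \left(\frac{1}{14384} + 15236\right)} + \frac{14078}{29731} = \frac{21652}{\left(-22028 + 150 \cdot \frac{1}{39}\right) \left(\frac{1}{14384} + 15236\right)} + 14078 \cdot \frac{1}{29731} = \frac{21652}{\left(-22028 + \frac{50}{13}\right) \frac{219154625}{14384}} + \frac{14078}{29731} = \frac{21652}{\left(- \frac{286314}{13}\right) \frac{219154625}{14384}} + \frac{14078}{29731} = \frac{21652}{- \frac{31373518651125}{93496}} + \frac{14078}{29731} = 21652 \left(- \frac{93496}{31373518651125}\right) + \frac{14078}{29731} = - \frac{2024375392}{31373518651125} + \frac{14078}{29731} = \frac{441616208865758198}{932766083016597375}$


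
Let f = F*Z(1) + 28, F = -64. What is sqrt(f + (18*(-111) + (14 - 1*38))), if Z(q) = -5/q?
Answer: 3*I*sqrt(186) ≈ 40.915*I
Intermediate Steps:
f = 348 (f = -(-320)/1 + 28 = -(-320) + 28 = -64*(-5) + 28 = 320 + 28 = 348)
sqrt(f + (18*(-111) + (14 - 1*38))) = sqrt(348 + (18*(-111) + (14 - 1*38))) = sqrt(348 + (-1998 + (14 - 38))) = sqrt(348 + (-1998 - 24)) = sqrt(348 - 2022) = sqrt(-1674) = 3*I*sqrt(186)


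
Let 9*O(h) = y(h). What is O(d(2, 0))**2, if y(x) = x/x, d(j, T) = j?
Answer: 1/81 ≈ 0.012346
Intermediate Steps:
y(x) = 1
O(h) = 1/9 (O(h) = (1/9)*1 = 1/9)
O(d(2, 0))**2 = (1/9)**2 = 1/81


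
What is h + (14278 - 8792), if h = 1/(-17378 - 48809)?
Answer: 363101881/66187 ≈ 5486.0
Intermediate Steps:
h = -1/66187 (h = 1/(-66187) = -1/66187 ≈ -1.5109e-5)
h + (14278 - 8792) = -1/66187 + (14278 - 8792) = -1/66187 + 5486 = 363101881/66187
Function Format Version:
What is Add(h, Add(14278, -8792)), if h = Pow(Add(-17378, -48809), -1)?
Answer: Rational(363101881, 66187) ≈ 5486.0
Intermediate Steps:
h = Rational(-1, 66187) (h = Pow(-66187, -1) = Rational(-1, 66187) ≈ -1.5109e-5)
Add(h, Add(14278, -8792)) = Add(Rational(-1, 66187), Add(14278, -8792)) = Add(Rational(-1, 66187), 5486) = Rational(363101881, 66187)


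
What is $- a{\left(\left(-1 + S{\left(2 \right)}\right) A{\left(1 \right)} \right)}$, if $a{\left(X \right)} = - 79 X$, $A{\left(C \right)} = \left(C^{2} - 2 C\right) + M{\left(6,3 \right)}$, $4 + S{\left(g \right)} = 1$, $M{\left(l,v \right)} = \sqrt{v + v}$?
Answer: $316 - 316 \sqrt{6} \approx -458.04$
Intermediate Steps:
$M{\left(l,v \right)} = \sqrt{2} \sqrt{v}$ ($M{\left(l,v \right)} = \sqrt{2 v} = \sqrt{2} \sqrt{v}$)
$S{\left(g \right)} = -3$ ($S{\left(g \right)} = -4 + 1 = -3$)
$A{\left(C \right)} = \sqrt{6} + C^{2} - 2 C$ ($A{\left(C \right)} = \left(C^{2} - 2 C\right) + \sqrt{2} \sqrt{3} = \left(C^{2} - 2 C\right) + \sqrt{6} = \sqrt{6} + C^{2} - 2 C$)
$- a{\left(\left(-1 + S{\left(2 \right)}\right) A{\left(1 \right)} \right)} = - \left(-79\right) \left(-1 - 3\right) \left(\sqrt{6} + 1^{2} - 2\right) = - \left(-79\right) \left(- 4 \left(\sqrt{6} + 1 - 2\right)\right) = - \left(-79\right) \left(- 4 \left(-1 + \sqrt{6}\right)\right) = - \left(-79\right) \left(4 - 4 \sqrt{6}\right) = - (-316 + 316 \sqrt{6}) = 316 - 316 \sqrt{6}$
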